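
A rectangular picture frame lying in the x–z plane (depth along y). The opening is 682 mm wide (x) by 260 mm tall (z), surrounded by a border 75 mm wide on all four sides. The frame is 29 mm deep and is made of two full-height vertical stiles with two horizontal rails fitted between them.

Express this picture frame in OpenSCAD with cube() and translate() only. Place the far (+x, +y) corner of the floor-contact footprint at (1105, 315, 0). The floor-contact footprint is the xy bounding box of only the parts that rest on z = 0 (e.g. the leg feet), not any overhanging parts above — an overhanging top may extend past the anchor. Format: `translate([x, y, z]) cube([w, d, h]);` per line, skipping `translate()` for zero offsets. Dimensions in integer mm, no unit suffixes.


translate([273, 286, 0]) cube([75, 29, 410]);
translate([1030, 286, 0]) cube([75, 29, 410]);
translate([348, 286, 0]) cube([682, 29, 75]);
translate([348, 286, 335]) cube([682, 29, 75]);


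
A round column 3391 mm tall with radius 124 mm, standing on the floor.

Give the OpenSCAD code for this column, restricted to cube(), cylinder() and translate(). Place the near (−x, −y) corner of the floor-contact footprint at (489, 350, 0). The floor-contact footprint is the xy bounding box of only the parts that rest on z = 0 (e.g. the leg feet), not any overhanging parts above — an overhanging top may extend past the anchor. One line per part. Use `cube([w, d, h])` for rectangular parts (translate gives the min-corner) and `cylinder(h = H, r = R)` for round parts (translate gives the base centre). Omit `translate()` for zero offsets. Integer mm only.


translate([613, 474, 0]) cylinder(h = 3391, r = 124);


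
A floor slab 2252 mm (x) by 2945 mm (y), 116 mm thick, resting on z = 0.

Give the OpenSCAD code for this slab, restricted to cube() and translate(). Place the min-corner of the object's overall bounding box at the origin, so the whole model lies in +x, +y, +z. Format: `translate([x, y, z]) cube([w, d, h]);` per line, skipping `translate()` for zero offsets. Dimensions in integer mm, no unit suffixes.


cube([2252, 2945, 116]);


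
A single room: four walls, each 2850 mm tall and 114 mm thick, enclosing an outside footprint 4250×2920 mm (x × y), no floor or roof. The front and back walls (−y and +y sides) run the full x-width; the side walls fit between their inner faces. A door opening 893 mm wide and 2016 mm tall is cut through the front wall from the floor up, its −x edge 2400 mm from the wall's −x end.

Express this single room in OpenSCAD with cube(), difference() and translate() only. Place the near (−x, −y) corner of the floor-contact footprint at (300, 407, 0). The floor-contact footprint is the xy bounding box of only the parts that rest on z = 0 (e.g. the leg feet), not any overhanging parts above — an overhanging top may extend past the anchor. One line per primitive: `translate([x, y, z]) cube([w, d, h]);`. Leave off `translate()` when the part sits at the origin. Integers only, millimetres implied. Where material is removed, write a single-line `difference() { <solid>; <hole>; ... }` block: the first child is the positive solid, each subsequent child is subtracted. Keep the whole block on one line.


difference() { translate([300, 407, 0]) cube([4250, 114, 2850]); translate([2700, 407, 0]) cube([893, 114, 2016]); }
translate([300, 3213, 0]) cube([4250, 114, 2850]);
translate([300, 521, 0]) cube([114, 2692, 2850]);
translate([4436, 521, 0]) cube([114, 2692, 2850]);


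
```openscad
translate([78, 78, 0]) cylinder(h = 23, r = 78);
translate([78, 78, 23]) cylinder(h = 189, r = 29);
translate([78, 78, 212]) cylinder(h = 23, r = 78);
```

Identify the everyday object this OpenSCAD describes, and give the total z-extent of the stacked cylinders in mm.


A spool. The overall height is 235 mm.

Three coaxial cylinders, large–small–large — a spool. Two 23 mm flanges and a 189 mm core give 23 + 189 + 23 = 235 mm.


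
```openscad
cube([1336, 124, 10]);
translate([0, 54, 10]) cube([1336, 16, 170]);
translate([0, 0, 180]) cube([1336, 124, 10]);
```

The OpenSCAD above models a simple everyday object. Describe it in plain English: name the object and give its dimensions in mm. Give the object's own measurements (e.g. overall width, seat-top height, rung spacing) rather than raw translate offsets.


An I-beam lying along x, 1336 mm long. Overall section height 190 mm. Two flanges 124 mm wide (y) and 10 mm thick, one on the floor and one at the top; a web 16 mm thick runs between them, centred on the flange width.


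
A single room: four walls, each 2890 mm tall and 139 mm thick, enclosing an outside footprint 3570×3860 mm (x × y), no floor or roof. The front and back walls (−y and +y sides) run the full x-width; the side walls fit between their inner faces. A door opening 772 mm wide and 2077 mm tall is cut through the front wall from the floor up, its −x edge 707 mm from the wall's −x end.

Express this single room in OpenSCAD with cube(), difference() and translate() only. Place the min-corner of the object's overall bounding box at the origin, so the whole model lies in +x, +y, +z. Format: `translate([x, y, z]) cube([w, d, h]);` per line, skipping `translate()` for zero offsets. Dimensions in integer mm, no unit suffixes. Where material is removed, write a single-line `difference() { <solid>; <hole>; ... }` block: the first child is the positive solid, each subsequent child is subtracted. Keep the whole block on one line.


difference() { cube([3570, 139, 2890]); translate([707, 0, 0]) cube([772, 139, 2077]); }
translate([0, 3721, 0]) cube([3570, 139, 2890]);
translate([0, 139, 0]) cube([139, 3582, 2890]);
translate([3431, 139, 0]) cube([139, 3582, 2890]);


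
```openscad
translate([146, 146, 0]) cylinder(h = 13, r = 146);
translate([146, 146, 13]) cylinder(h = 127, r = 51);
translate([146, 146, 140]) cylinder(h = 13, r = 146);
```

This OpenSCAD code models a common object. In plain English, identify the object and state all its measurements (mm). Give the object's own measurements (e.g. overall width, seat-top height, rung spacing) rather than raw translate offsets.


A spool: two coaxial disc flanges of radius 146 mm and thickness 13 mm, joined by a core cylinder of radius 51 mm and height 127 mm. The lower flange rests on z = 0 and the three cylinders share a vertical axis.


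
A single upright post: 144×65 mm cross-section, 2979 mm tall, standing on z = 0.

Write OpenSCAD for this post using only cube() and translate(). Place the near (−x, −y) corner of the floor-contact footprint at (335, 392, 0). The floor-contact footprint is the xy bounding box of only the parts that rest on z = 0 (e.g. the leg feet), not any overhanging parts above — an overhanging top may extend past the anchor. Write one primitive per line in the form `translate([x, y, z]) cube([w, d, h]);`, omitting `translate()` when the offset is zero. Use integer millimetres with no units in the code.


translate([335, 392, 0]) cube([144, 65, 2979]);


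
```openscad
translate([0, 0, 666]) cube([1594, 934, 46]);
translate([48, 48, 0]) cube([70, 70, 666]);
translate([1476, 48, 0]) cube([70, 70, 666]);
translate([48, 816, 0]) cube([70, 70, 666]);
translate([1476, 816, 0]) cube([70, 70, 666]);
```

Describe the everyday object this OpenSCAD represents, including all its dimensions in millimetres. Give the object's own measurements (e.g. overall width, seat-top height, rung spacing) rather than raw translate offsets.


A rectangular dining table. The top is 1594×934×46 mm with its upper surface at z = 712 mm. It stands on four 70×70 mm square legs, each inset 48 mm from the nearest pair of top edges, running from the floor to the underside of the top.


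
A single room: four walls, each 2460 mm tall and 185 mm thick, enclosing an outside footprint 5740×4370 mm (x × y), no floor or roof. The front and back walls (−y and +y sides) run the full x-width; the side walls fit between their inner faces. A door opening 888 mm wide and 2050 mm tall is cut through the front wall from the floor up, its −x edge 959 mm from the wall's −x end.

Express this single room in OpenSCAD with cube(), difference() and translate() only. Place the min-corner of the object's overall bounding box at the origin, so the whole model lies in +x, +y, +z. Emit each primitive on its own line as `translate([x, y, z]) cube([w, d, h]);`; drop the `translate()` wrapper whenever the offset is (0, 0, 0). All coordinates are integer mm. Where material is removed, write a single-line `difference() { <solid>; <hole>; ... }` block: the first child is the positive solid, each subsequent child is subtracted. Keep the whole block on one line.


difference() { cube([5740, 185, 2460]); translate([959, 0, 0]) cube([888, 185, 2050]); }
translate([0, 4185, 0]) cube([5740, 185, 2460]);
translate([0, 185, 0]) cube([185, 4000, 2460]);
translate([5555, 185, 0]) cube([185, 4000, 2460]);


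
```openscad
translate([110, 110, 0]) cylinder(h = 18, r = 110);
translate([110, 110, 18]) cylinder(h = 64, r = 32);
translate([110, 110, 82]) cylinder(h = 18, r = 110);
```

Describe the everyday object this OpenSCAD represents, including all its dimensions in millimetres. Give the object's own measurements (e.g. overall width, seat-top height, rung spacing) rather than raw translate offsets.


A spool: two coaxial disc flanges of radius 110 mm and thickness 18 mm, joined by a core cylinder of radius 32 mm and height 64 mm. The lower flange rests on z = 0 and the three cylinders share a vertical axis.


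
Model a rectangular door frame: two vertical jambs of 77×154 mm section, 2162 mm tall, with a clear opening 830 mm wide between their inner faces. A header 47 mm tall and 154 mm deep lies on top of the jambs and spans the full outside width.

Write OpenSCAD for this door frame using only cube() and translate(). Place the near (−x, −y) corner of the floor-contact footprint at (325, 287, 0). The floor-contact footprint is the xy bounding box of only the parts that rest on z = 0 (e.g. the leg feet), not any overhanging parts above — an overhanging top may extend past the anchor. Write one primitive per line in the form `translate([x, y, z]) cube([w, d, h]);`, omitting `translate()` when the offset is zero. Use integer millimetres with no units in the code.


translate([325, 287, 0]) cube([77, 154, 2162]);
translate([1232, 287, 0]) cube([77, 154, 2162]);
translate([325, 287, 2162]) cube([984, 154, 47]);


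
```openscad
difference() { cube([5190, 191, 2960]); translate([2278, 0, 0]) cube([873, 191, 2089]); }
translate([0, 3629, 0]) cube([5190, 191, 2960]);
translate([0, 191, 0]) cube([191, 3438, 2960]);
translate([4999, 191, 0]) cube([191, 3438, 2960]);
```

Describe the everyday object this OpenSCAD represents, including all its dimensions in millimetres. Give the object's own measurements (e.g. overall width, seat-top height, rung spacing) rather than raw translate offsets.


A single room: four walls, each 2960 mm tall and 191 mm thick, enclosing an outside footprint 5190×3820 mm (x × y), no floor or roof. The front and back walls (−y and +y sides) run the full x-width; the side walls fit between their inner faces. A door opening 873 mm wide and 2089 mm tall is cut through the front wall from the floor up, its −x edge 2278 mm from the wall's −x end.


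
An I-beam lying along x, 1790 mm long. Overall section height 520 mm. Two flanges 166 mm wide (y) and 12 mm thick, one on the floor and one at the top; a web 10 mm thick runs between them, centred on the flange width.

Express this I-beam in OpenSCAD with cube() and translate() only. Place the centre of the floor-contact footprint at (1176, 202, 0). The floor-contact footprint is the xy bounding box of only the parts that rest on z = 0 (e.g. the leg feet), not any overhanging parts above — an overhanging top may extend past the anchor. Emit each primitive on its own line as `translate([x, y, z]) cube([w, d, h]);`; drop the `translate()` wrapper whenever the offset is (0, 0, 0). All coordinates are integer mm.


translate([281, 119, 0]) cube([1790, 166, 12]);
translate([281, 197, 12]) cube([1790, 10, 496]);
translate([281, 119, 508]) cube([1790, 166, 12]);


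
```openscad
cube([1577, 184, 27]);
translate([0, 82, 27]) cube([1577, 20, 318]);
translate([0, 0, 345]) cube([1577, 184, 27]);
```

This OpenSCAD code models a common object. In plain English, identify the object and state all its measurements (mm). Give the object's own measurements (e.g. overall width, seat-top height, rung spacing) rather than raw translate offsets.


An I-beam lying along x, 1577 mm long. Overall section height 372 mm. Two flanges 184 mm wide (y) and 27 mm thick, one on the floor and one at the top; a web 20 mm thick runs between them, centred on the flange width.


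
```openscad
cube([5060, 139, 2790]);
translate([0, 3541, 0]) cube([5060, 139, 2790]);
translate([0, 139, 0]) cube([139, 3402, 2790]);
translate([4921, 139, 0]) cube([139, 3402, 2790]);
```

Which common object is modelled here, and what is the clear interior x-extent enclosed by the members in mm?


A house (or room) frame. The interior width is 4782 mm.

Four 2790 mm walls enclosing a rectangle with no floor or roof — a room or house frame. Outside width is 5060 mm and wall thickness is 139 mm, so the interior width is 5060 − 2 × 139 = 4782 mm.


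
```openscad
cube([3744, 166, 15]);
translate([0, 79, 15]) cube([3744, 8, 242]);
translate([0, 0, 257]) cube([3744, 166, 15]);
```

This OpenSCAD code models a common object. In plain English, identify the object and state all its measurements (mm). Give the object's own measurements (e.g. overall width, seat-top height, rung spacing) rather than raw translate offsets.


An I-beam lying along x, 3744 mm long. Overall section height 272 mm. Two flanges 166 mm wide (y) and 15 mm thick, one on the floor and one at the top; a web 8 mm thick runs between them, centred on the flange width.


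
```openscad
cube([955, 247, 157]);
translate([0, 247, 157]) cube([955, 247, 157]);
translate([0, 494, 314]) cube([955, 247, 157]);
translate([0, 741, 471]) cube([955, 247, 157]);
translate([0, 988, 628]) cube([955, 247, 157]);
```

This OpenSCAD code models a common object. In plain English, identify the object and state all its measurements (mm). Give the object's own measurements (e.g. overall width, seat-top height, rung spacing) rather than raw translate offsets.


A straight staircase of 5 solid steps. Each step is 955 mm wide (x), 247 mm deep (y, the going) and 157 mm tall (the rise). The first step rests on the floor; each subsequent step sits one going further in +y and one rise higher in +z, directly behind and above the previous step with no overlap.


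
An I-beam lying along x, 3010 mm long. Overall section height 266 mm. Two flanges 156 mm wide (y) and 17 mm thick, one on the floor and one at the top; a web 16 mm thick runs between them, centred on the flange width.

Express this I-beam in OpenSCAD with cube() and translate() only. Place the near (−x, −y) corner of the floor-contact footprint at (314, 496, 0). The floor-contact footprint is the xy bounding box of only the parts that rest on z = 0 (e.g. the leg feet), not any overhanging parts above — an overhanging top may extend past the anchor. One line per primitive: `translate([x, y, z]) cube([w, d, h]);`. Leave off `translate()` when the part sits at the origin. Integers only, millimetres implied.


translate([314, 496, 0]) cube([3010, 156, 17]);
translate([314, 566, 17]) cube([3010, 16, 232]);
translate([314, 496, 249]) cube([3010, 156, 17]);


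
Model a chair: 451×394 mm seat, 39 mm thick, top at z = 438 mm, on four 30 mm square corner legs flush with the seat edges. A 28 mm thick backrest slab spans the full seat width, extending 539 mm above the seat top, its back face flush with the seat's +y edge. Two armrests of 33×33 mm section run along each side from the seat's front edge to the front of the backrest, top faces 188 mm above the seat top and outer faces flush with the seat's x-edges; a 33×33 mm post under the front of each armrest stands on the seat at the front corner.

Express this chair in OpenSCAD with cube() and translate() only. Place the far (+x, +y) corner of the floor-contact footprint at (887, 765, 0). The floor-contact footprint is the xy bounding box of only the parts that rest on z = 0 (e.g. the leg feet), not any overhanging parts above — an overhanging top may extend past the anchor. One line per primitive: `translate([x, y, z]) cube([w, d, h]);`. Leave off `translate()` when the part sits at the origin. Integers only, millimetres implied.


translate([436, 371, 399]) cube([451, 394, 39]);
translate([436, 371, 0]) cube([30, 30, 399]);
translate([857, 371, 0]) cube([30, 30, 399]);
translate([436, 735, 0]) cube([30, 30, 399]);
translate([857, 735, 0]) cube([30, 30, 399]);
translate([436, 737, 438]) cube([451, 28, 539]);
translate([436, 371, 593]) cube([33, 366, 33]);
translate([854, 371, 593]) cube([33, 366, 33]);
translate([436, 371, 438]) cube([33, 33, 155]);
translate([854, 371, 438]) cube([33, 33, 155]);


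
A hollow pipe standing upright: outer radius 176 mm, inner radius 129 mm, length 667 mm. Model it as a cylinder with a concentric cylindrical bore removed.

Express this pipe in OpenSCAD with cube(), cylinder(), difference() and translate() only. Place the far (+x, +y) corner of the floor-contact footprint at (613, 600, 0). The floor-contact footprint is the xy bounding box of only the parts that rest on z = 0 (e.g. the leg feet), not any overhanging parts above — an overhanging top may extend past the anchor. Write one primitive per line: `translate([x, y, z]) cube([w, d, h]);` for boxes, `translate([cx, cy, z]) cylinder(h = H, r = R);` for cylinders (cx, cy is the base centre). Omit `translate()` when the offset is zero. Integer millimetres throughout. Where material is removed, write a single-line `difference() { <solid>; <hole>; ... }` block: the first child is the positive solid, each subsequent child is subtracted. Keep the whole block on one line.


difference() { translate([437, 424, 0]) cylinder(h = 667, r = 176); translate([437, 424, 0]) cylinder(h = 667, r = 129); }


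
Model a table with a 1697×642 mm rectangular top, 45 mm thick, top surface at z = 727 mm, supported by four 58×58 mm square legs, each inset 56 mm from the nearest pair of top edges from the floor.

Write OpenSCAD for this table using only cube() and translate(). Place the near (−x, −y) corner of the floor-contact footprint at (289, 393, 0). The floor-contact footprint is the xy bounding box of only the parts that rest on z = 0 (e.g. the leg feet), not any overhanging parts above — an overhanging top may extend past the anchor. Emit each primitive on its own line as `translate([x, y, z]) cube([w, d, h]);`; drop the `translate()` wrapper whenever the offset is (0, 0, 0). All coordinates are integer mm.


translate([233, 337, 682]) cube([1697, 642, 45]);
translate([289, 393, 0]) cube([58, 58, 682]);
translate([1816, 393, 0]) cube([58, 58, 682]);
translate([289, 865, 0]) cube([58, 58, 682]);
translate([1816, 865, 0]) cube([58, 58, 682]);


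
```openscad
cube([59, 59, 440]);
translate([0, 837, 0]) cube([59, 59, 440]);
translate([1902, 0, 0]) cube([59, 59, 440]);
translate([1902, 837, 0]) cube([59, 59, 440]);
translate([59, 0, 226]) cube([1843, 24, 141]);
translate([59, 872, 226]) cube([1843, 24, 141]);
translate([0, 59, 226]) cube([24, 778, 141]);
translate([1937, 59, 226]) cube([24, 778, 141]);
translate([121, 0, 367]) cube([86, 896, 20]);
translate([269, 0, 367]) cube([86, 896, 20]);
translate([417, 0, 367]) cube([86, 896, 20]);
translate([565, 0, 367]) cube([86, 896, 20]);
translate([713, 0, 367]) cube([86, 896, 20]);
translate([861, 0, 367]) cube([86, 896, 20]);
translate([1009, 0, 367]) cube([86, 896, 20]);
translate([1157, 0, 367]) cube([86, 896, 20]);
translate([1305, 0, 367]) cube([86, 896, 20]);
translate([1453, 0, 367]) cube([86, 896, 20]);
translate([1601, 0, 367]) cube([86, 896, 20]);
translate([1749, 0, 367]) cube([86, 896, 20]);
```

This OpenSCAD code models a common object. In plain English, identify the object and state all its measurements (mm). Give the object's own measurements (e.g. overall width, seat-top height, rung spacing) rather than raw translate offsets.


A bed frame 1961 mm long (x) by 896 mm wide (y). Four 59×59 mm corner posts, 440 mm tall, at the corners of the footprint. Four rails of 24 mm thickness and 141 mm height run between adjacent posts with their undersides at z = 226 mm, their outer faces flush with the outside of the frame (the two x-running rails run between the posts' inner faces; the two y-running rails run between the posts' inner faces). 12 slats, each 86 mm wide (x) and 20 mm thick, lie across the top of the two x-running rails, running the full 896 mm width of the frame in y; along x they sit between the end posts with a 62 mm gap after the −x posts and between neighbouring slats, leaving 67 mm before the +x posts.


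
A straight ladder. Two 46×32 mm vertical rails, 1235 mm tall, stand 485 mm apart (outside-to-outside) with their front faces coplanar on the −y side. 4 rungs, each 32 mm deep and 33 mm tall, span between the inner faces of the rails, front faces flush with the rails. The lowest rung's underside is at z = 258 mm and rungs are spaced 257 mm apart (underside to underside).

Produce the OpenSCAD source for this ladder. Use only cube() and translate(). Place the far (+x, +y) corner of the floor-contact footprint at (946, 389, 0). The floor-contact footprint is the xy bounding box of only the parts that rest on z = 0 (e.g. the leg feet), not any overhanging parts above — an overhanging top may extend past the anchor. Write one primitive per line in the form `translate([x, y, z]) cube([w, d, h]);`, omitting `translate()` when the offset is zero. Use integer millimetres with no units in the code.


translate([461, 357, 0]) cube([46, 32, 1235]);
translate([900, 357, 0]) cube([46, 32, 1235]);
translate([507, 357, 258]) cube([393, 32, 33]);
translate([507, 357, 515]) cube([393, 32, 33]);
translate([507, 357, 772]) cube([393, 32, 33]);
translate([507, 357, 1029]) cube([393, 32, 33]);


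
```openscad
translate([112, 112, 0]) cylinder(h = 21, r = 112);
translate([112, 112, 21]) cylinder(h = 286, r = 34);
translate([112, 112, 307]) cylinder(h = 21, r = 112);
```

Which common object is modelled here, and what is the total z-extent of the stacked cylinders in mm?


A spool. The overall height is 328 mm.

Three coaxial cylinders, large–small–large — a spool. Two 21 mm flanges and a 286 mm core give 21 + 286 + 21 = 328 mm.


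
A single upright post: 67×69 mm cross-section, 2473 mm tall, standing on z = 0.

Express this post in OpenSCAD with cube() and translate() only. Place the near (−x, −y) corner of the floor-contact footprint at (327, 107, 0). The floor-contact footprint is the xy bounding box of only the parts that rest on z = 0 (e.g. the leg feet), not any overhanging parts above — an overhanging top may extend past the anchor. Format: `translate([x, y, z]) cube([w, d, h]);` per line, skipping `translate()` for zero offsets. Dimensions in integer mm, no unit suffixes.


translate([327, 107, 0]) cube([67, 69, 2473]);


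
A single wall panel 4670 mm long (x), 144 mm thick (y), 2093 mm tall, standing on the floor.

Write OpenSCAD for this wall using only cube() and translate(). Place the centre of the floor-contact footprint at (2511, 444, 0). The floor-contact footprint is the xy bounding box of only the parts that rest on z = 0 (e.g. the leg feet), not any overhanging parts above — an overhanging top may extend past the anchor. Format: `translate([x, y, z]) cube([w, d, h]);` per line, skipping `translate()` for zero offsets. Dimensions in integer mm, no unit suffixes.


translate([176, 372, 0]) cube([4670, 144, 2093]);


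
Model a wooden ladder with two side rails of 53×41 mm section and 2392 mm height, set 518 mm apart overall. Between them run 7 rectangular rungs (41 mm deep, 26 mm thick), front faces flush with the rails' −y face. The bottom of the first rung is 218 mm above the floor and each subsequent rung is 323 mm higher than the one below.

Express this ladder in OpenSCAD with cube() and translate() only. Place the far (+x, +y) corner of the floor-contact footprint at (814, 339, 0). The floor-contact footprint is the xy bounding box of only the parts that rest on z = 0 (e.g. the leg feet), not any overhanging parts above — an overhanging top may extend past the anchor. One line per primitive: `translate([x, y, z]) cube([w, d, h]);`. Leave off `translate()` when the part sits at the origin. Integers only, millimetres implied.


translate([296, 298, 0]) cube([53, 41, 2392]);
translate([761, 298, 0]) cube([53, 41, 2392]);
translate([349, 298, 218]) cube([412, 41, 26]);
translate([349, 298, 541]) cube([412, 41, 26]);
translate([349, 298, 864]) cube([412, 41, 26]);
translate([349, 298, 1187]) cube([412, 41, 26]);
translate([349, 298, 1510]) cube([412, 41, 26]);
translate([349, 298, 1833]) cube([412, 41, 26]);
translate([349, 298, 2156]) cube([412, 41, 26]);


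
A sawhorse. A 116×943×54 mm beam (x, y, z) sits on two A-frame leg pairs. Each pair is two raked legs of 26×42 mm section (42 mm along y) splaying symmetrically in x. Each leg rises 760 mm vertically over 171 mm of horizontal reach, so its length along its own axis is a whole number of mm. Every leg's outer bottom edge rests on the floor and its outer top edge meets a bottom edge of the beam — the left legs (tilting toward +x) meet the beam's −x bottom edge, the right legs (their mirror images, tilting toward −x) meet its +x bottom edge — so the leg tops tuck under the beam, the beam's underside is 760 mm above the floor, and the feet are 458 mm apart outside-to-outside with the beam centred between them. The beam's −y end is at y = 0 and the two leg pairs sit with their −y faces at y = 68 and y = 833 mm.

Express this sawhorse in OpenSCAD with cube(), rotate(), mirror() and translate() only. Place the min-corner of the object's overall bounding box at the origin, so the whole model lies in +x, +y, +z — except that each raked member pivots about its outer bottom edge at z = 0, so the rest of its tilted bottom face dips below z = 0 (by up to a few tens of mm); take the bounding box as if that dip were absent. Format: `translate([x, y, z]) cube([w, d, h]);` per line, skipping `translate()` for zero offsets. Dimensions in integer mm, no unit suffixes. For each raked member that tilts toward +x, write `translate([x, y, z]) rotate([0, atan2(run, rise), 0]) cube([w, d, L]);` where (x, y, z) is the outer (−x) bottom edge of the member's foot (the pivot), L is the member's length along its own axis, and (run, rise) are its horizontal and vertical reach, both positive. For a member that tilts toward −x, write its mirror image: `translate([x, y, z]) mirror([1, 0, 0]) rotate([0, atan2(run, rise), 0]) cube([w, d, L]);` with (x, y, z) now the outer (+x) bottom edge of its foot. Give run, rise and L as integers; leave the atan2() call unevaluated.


translate([171, 0, 760]) cube([116, 943, 54]);
translate([0, 68, 0]) rotate([0, atan2(171, 760), 0]) cube([26, 42, 779]);
translate([458, 68, 0]) mirror([1, 0, 0]) rotate([0, atan2(171, 760), 0]) cube([26, 42, 779]);
translate([0, 833, 0]) rotate([0, atan2(171, 760), 0]) cube([26, 42, 779]);
translate([458, 833, 0]) mirror([1, 0, 0]) rotate([0, atan2(171, 760), 0]) cube([26, 42, 779]);


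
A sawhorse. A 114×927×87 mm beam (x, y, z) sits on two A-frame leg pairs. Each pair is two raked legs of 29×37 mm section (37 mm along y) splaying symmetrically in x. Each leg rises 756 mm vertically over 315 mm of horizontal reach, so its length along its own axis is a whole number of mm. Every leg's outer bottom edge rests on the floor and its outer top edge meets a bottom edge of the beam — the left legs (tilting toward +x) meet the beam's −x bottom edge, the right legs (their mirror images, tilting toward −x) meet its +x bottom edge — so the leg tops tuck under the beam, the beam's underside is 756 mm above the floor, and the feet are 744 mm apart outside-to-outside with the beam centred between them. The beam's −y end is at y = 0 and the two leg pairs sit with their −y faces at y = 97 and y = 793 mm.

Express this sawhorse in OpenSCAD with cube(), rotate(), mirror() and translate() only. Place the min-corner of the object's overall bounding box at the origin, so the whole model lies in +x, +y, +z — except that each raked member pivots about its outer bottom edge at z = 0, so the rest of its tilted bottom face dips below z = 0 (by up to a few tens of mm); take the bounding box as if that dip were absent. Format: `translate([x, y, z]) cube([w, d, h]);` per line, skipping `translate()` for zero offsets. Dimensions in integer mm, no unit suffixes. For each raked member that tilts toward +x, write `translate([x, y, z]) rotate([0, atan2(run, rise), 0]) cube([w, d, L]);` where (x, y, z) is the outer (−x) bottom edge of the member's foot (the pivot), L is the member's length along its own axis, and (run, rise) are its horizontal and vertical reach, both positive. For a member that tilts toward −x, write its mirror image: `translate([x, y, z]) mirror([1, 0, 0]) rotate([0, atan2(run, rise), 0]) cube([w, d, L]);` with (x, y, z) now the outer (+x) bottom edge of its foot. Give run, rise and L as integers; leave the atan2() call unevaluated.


// leg length = √(315² + 756²) = 819
// right-leg outer foot x = 2·315 + 114 = 744
// beam min-corner = (315, 0, 756)
translate([315, 0, 756]) cube([114, 927, 87]);
translate([0, 97, 0]) rotate([0, atan2(315, 756), 0]) cube([29, 37, 819]);
translate([744, 97, 0]) mirror([1, 0, 0]) rotate([0, atan2(315, 756), 0]) cube([29, 37, 819]);
translate([0, 793, 0]) rotate([0, atan2(315, 756), 0]) cube([29, 37, 819]);
translate([744, 793, 0]) mirror([1, 0, 0]) rotate([0, atan2(315, 756), 0]) cube([29, 37, 819]);


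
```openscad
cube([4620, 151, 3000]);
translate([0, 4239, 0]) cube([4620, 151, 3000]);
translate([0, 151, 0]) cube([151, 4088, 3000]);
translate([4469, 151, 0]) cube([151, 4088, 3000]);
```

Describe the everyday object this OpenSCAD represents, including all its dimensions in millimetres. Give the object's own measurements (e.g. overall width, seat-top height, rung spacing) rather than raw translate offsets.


The wall frame of a small rectangular building: four walls, each 3000 mm tall and 151 mm thick, enclosing a footprint 4620 mm (x) by 4390 mm (y) outside-to-outside, with no floor or roof. The front and back walls (the −y and +y sides) span the full width; the two side walls fit between them.


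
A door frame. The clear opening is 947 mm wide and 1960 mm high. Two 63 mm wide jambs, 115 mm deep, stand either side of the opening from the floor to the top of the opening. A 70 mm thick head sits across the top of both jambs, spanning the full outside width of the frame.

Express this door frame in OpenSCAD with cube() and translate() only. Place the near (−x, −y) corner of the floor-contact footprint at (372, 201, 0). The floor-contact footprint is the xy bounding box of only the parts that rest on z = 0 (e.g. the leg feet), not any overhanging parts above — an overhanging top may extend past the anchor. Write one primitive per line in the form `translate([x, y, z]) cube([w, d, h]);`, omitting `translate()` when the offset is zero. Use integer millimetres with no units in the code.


translate([372, 201, 0]) cube([63, 115, 1960]);
translate([1382, 201, 0]) cube([63, 115, 1960]);
translate([372, 201, 1960]) cube([1073, 115, 70]);


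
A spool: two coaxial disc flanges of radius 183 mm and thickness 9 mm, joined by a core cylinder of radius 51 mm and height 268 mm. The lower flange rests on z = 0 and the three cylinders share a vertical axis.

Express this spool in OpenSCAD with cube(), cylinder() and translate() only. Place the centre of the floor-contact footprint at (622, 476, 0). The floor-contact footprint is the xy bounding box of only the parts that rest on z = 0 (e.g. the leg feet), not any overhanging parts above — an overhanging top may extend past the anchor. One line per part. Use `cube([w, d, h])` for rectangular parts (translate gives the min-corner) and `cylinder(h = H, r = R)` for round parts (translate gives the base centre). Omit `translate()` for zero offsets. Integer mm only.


translate([622, 476, 0]) cylinder(h = 9, r = 183);
translate([622, 476, 9]) cylinder(h = 268, r = 51);
translate([622, 476, 277]) cylinder(h = 9, r = 183);


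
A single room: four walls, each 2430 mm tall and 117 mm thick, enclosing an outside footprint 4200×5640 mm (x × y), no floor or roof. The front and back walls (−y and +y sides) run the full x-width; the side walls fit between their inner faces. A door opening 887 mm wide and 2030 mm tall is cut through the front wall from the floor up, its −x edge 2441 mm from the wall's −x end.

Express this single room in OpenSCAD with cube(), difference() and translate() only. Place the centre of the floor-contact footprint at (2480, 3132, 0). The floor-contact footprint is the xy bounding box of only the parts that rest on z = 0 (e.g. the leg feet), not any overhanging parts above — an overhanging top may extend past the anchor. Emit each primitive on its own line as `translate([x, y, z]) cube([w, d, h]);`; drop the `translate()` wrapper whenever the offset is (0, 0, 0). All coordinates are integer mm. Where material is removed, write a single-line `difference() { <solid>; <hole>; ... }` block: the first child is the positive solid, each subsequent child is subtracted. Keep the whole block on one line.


difference() { translate([380, 312, 0]) cube([4200, 117, 2430]); translate([2821, 312, 0]) cube([887, 117, 2030]); }
translate([380, 5835, 0]) cube([4200, 117, 2430]);
translate([380, 429, 0]) cube([117, 5406, 2430]);
translate([4463, 429, 0]) cube([117, 5406, 2430]);


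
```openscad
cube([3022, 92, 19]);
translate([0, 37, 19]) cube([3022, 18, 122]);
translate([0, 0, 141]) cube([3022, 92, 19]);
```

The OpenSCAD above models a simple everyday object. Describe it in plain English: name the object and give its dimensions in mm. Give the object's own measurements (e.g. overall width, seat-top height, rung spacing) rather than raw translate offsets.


An I-beam lying along x, 3022 mm long. Overall section height 160 mm. Two flanges 92 mm wide (y) and 19 mm thick, one on the floor and one at the top; a web 18 mm thick runs between them, centred on the flange width.


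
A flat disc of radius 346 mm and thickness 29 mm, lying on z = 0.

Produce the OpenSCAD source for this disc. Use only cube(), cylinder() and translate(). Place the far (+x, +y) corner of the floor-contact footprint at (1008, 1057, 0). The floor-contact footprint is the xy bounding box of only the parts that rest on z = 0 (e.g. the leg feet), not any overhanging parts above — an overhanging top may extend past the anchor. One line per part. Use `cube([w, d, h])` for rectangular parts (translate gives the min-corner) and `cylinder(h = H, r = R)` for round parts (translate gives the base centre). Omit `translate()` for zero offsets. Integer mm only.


translate([662, 711, 0]) cylinder(h = 29, r = 346);


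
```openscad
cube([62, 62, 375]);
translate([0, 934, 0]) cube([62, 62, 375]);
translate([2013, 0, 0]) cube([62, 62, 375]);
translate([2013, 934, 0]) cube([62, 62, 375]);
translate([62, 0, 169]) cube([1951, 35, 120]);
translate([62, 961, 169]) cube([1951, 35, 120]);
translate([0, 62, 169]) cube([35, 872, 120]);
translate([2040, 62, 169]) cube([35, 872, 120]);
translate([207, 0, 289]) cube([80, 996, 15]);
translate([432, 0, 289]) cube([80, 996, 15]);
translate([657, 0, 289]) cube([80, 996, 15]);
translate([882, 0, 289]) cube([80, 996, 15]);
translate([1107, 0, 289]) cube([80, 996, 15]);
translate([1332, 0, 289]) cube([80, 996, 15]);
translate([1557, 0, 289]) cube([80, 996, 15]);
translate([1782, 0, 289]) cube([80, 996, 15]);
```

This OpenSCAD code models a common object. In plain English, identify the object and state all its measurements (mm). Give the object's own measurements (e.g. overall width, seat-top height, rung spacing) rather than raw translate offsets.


A bed frame 2075 mm long (x) by 996 mm wide (y). Four 62×62 mm corner posts, 375 mm tall, at the corners of the footprint. Four rails of 35 mm thickness and 120 mm height run between adjacent posts with their undersides at z = 169 mm, their outer faces flush with the outside of the frame (the two x-running rails run between the posts' inner faces; the two y-running rails run between the posts' inner faces). 8 slats, each 80 mm wide (x) and 15 mm thick, lie across the top of the two x-running rails, running the full 996 mm width of the frame in y; along x they sit between the end posts with a 145 mm gap after the −x posts and between neighbouring slats, leaving 151 mm before the +x posts.


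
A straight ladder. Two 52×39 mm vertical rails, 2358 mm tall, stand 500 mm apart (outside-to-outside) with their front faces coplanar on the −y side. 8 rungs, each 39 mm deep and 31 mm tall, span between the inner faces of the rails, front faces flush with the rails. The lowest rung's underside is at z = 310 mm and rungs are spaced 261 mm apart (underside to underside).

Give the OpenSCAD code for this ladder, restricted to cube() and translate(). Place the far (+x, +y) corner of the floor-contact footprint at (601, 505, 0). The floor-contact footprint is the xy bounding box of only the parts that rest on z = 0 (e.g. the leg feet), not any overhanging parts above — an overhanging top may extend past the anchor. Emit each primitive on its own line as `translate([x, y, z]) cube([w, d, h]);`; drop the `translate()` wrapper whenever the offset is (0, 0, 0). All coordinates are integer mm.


translate([101, 466, 0]) cube([52, 39, 2358]);
translate([549, 466, 0]) cube([52, 39, 2358]);
translate([153, 466, 310]) cube([396, 39, 31]);
translate([153, 466, 571]) cube([396, 39, 31]);
translate([153, 466, 832]) cube([396, 39, 31]);
translate([153, 466, 1093]) cube([396, 39, 31]);
translate([153, 466, 1354]) cube([396, 39, 31]);
translate([153, 466, 1615]) cube([396, 39, 31]);
translate([153, 466, 1876]) cube([396, 39, 31]);
translate([153, 466, 2137]) cube([396, 39, 31]);


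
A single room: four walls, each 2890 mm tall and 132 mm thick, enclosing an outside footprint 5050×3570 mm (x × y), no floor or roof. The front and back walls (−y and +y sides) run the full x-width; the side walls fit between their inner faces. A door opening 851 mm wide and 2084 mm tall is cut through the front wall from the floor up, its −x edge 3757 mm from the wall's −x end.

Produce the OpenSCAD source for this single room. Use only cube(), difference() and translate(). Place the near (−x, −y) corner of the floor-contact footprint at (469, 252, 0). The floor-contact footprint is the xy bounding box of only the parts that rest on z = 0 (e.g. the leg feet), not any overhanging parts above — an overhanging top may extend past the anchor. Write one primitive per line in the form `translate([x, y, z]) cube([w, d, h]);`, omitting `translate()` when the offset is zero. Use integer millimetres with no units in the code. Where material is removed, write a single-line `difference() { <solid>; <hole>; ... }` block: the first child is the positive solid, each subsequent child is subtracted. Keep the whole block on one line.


difference() { translate([469, 252, 0]) cube([5050, 132, 2890]); translate([4226, 252, 0]) cube([851, 132, 2084]); }
translate([469, 3690, 0]) cube([5050, 132, 2890]);
translate([469, 384, 0]) cube([132, 3306, 2890]);
translate([5387, 384, 0]) cube([132, 3306, 2890]);


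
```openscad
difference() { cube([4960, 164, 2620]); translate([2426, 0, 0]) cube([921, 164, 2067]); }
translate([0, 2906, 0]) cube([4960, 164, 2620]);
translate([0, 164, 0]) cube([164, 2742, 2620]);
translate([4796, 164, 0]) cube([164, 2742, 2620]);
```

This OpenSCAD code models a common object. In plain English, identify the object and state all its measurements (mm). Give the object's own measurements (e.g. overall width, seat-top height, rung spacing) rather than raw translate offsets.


A single room: four walls, each 2620 mm tall and 164 mm thick, enclosing an outside footprint 4960×3070 mm (x × y), no floor or roof. The front and back walls (−y and +y sides) run the full x-width; the side walls fit between their inner faces. A door opening 921 mm wide and 2067 mm tall is cut through the front wall from the floor up, its −x edge 2426 mm from the wall's −x end.
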